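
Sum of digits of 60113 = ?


6 + 0 + 1 + 1 + 3 = 11


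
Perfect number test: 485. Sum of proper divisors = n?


Proper divisors of 485: 1, 5, 97
Sum = 1 + 5 + 97 = 103

No, 485 is not perfect (103 ≠ 485)


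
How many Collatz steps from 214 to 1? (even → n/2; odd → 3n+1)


214 → 107 → 322 → 161 → 484 → 242 → 121 → 364 → 182 → 91 → 274 → 137 → 412 → 206 → 103 → 310 → 155 → 466 → 233 → 700 → 350 → 175 → 526 → 263 → 790 → 395 → 1186 → 593 → 1780 → 890 → 445 → 1336 → 668 → 334 → 167 → 502 → 251 → 754 → 377 → 1132 → 566 → 283 → 850 → 425 → 1276 → 638 → 319 → 958 → 479 → 1438 → 719 → 2158 → 1079 → 3238 → 1619 → 4858 → 2429 → 7288 → 3644 → 1822 → 911 → 2734 → 1367 → 4102 → 2051 → 6154 → 3077 → 9232 → 4616 → 2308 → 1154 → 577 → 1732 → 866 → 433 → 1300 → 650 → 325 → 976 → 488 → 244 → 122 → 61 → 184 → 92 → 46 → 23 → 70 → 35 → 106 → 53 → 160 → 80 → 40 → 20 → 10 → 5 → 16 → 8 → 4 → 2 → 1
Total steps = 101

101 steps


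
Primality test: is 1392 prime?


1392 / 2 = 696 (exact division)
1392 is NOT prime.

No, 1392 is not prime


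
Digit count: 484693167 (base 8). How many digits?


484693167 in base 8 = 3470752257
Number of digits = 10

10 digits (base 8)


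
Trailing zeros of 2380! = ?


floor(2380/5) = 476
floor(2380/25) = 95
floor(2380/125) = 19
floor(2380/625) = 3
Total = 593

593 trailing zeros


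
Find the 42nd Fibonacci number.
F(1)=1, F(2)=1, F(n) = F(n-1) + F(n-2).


Sequence: 1, 1, 2, 3, 5, 8, 13, 21, 34, 55, 89, 144, 233, 377, 610, 987, 1597, 2584, 4181, 6765, 10946, 17711, 28657, 46368, 75025, 121393, 196418, 317811, 514229, 832040, 1346269, 2178309, 3524578, 5702887, 9227465, 14930352, 24157817, 39088169, 63245986, 102334155, 165580141, 267914296
F(42) = 267914296


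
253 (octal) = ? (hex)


253 (base 8) = 171 (decimal)
171 (decimal) = AB (base 16)


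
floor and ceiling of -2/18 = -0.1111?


-2/18 = -0.1111
floor = -1
ceil = 0

floor = -1, ceil = 0


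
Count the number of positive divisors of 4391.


4391 = 4391^1
d(4391) = (1+1) = 2

2 divisors


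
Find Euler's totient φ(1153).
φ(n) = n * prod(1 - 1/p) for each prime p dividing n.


1153 = 1153
Prime factors: 1153
φ(1153) = 1153 × (1-1/1153)
= 1153 × 1152/1153 = 1152

φ(1153) = 1152


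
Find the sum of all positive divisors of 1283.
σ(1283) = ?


Divisors of 1283: 1, 1283
Sum = 1 + 1283 = 1284

σ(1283) = 1284


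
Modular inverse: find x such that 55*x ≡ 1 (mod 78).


Use the extended Euclidean algorithm on (78, 55); each row r = 78*s + 55*t:
r=78, s=1, t=0
r=55, s=0, t=1
q=1: r=23, s=1, t=-1   [78*(1) + 55*(-1) = 23]
q=2: r=9, s=-2, t=3   [78*(-2) + 55*(3) = 9]
q=2: r=5, s=5, t=-7   [78*(5) + 55*(-7) = 5]
q=1: r=4, s=-7, t=10   [78*(-7) + 55*(10) = 4]
q=1: r=1, s=12, t=-17   [78*(12) + 55*(-17) = 1]
q=4: r=0, s=-55, t=78   [78*(-55) + 55*(78) = 0]
GCD = 1 with t = -17, so 55*(-17) ≡ 1 (mod 78)
Inverse = -17 mod 78 = 61
Check: 55 * 61 = 3355 ≡ 1 (mod 78)

55^(-1) ≡ 61 (mod 78)


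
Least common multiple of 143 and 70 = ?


GCD(143, 70) = 1
LCM = 143*70/1 = 10010/1 = 10010

LCM = 10010


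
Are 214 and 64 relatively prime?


Euclidean algorithm:
214 = 3 * 64 + 22
64 = 2 * 22 + 20
22 = 1 * 20 + 2
20 = 10 * 2 + 0
GCD(214, 64) = 2

No, not coprime (GCD = 2)


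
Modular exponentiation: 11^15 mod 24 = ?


11^1 mod 24 = 11
11^2 mod 24 = 1
11^3 mod 24 = 11
11^4 mod 24 = 1
11^5 mod 24 = 11
11^6 mod 24 = 1
11^7 mod 24 = 11
11^8 mod 24 = 1
11^9 mod 24 = 11
11^10 mod 24 = 1
11^11 mod 24 = 11
11^12 mod 24 = 1
11^13 mod 24 = 11
11^14 mod 24 = 1
11^15 mod 24 = 11


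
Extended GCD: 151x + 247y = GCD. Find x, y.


Tabular extended Euclidean (each row: r = 151*s + 247*t):
r=151, s=1, t=0
r=247, s=0, t=1
q=0: r=151, s=1, t=0   [151*(1) + 247*(0) = 151]
q=1: r=96, s=-1, t=1   [151*(-1) + 247*(1) = 96]
q=1: r=55, s=2, t=-1   [151*(2) + 247*(-1) = 55]
q=1: r=41, s=-3, t=2   [151*(-3) + 247*(2) = 41]
q=1: r=14, s=5, t=-3   [151*(5) + 247*(-3) = 14]
q=2: r=13, s=-13, t=8   [151*(-13) + 247*(8) = 13]
q=1: r=1, s=18, t=-11   [151*(18) + 247*(-11) = 1]
q=13: r=0, s=-247, t=151   [151*(-247) + 247*(151) = 0]
GCD = 1; from the row with r=1: x=18, y=-11
Check: 151*(18) + 247*(-11) = 2718 - 2717 = 1

GCD = 1, x = 18, y = -11


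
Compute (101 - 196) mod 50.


101 - 196 = -95
-95 mod 50 = 5


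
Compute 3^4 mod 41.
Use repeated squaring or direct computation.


3^1 mod 41 = 3
3^2 mod 41 = 9
3^3 mod 41 = 27
3^4 mod 41 = 40


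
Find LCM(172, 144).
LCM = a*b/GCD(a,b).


GCD(172, 144) = 4
LCM = 172*144/4 = 24768/4 = 6192

LCM = 6192


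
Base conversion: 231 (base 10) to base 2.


231 (base 10) = 231 (decimal)
231 (decimal) = 11100111 (base 2)


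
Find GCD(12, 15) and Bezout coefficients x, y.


Tabular extended Euclidean (each row: r = 12*s + 15*t):
r=12, s=1, t=0
r=15, s=0, t=1
q=0: r=12, s=1, t=0   [12*(1) + 15*(0) = 12]
q=1: r=3, s=-1, t=1   [12*(-1) + 15*(1) = 3]
q=4: r=0, s=5, t=-4   [12*(5) + 15*(-4) = 0]
GCD = 3; from the row with r=3: x=-1, y=1
Check: 12*(-1) + 15*(1) = -12 + 15 = 3

GCD = 3, x = -1, y = 1


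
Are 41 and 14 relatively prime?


Euclidean algorithm:
41 = 2 * 14 + 13
14 = 1 * 13 + 1
13 = 13 * 1 + 0
GCD(41, 14) = 1

Yes, coprime (GCD = 1)


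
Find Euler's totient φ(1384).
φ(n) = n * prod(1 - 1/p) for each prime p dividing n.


1384 = 2^3 × 173
Prime factors: 2, 173
φ(1384) = 1384 × (1-1/2) × (1-1/173)
= 1384 × 1/2 × 172/173 = 688

φ(1384) = 688


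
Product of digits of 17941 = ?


1 × 7 × 9 × 4 × 1 = 252


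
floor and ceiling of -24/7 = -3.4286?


-24/7 = -3.4286
floor = -4
ceil = -3

floor = -4, ceil = -3


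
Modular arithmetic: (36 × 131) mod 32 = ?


36 × 131 = 4716
4716 mod 32 = 12


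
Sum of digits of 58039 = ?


5 + 8 + 0 + 3 + 9 = 25


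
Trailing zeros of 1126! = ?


floor(1126/5) = 225
floor(1126/25) = 45
floor(1126/125) = 9
floor(1126/625) = 1
Total = 280

280 trailing zeros


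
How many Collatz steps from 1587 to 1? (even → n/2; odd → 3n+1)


1587 → 4762 → 2381 → 7144 → 3572 → 1786 → 893 → 2680 → 1340 → 670 → 335 → 1006 → 503 → 1510 → 755 → 2266 → 1133 → 3400 → 1700 → 850 → 425 → 1276 → 638 → 319 → 958 → 479 → 1438 → 719 → 2158 → 1079 → 3238 → 1619 → 4858 → 2429 → 7288 → 3644 → 1822 → 911 → 2734 → 1367 → 4102 → 2051 → 6154 → 3077 → 9232 → 4616 → 2308 → 1154 → 577 → 1732 → 866 → 433 → 1300 → 650 → 325 → 976 → 488 → 244 → 122 → 61 → 184 → 92 → 46 → 23 → 70 → 35 → 106 → 53 → 160 → 80 → 40 → 20 → 10 → 5 → 16 → 8 → 4 → 2 → 1
Total steps = 78

78 steps


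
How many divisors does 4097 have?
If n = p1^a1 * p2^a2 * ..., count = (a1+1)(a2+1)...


4097 = 17^1 × 241^1
d(4097) = (1+1) × (1+1) = 4

4 divisors


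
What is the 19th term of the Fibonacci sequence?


Sequence: 1, 1, 2, 3, 5, 8, 13, 21, 34, 55, 89, 144, 233, 377, 610, 987, 1597, 2584, 4181
F(19) = 4181


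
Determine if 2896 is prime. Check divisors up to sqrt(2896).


2896 / 2 = 1448 (exact division)
2896 is NOT prime.

No, 2896 is not prime


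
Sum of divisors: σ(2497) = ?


Divisors of 2497: 1, 11, 227, 2497
Sum = 1 + 11 + 227 + 2497 = 2736

σ(2497) = 2736


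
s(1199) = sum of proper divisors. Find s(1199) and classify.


Proper divisors: 1, 11, 109
Sum = 1 + 11 + 109 = 121
121 < 1199 → deficient

s(1199) = 121 (deficient)


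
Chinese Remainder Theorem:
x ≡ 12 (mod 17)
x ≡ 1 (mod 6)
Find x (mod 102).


M = 17*6 = 102
M1 = M/17 = 6, M2 = M/6 = 17
M1^(-1) mod 17 = 3, M2^(-1) mod 6 = 5
x = 12*6*3 + 1*17*5 = 301
301 mod 102 = 97
Check: 97 mod 17 = 12 ✓, 97 mod 6 = 1 ✓

x ≡ 97 (mod 102)


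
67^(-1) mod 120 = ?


Use the extended Euclidean algorithm on (120, 67); each row r = 120*s + 67*t:
r=120, s=1, t=0
r=67, s=0, t=1
q=1: r=53, s=1, t=-1   [120*(1) + 67*(-1) = 53]
q=1: r=14, s=-1, t=2   [120*(-1) + 67*(2) = 14]
q=3: r=11, s=4, t=-7   [120*(4) + 67*(-7) = 11]
q=1: r=3, s=-5, t=9   [120*(-5) + 67*(9) = 3]
q=3: r=2, s=19, t=-34   [120*(19) + 67*(-34) = 2]
q=1: r=1, s=-24, t=43   [120*(-24) + 67*(43) = 1]
q=2: r=0, s=67, t=-120   [120*(67) + 67*(-120) = 0]
GCD = 1 with t = 43, so 67*(43) ≡ 1 (mod 120)
Inverse = 43 mod 120 = 43
Check: 67 * 43 = 2881 ≡ 1 (mod 120)

67^(-1) ≡ 43 (mod 120)


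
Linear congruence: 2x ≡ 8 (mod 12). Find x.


GCD(2, 12) = 2 divides 8
Divide: 1x ≡ 4 (mod 6)
x ≡ 4 (mod 6)


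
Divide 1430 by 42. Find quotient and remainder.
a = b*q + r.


1430 = 42 * 34 + 2
Check: 1428 + 2 = 1430

q = 34, r = 2


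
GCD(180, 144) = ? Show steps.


180 = 1 * 144 + 36
144 = 4 * 36 + 0
GCD = 36


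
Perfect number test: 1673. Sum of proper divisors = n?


Proper divisors of 1673: 1, 7, 239
Sum = 1 + 7 + 239 = 247

No, 1673 is not perfect (247 ≠ 1673)


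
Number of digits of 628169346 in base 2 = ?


628169346 in base 2 = 100101011100010001101010000010
Number of digits = 30

30 digits (base 2)


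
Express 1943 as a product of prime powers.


1943 / 29 = 67
67 / 67 = 1
1943 = 29 × 67


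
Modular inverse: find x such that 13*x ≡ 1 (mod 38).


Use the extended Euclidean algorithm on (38, 13); each row r = 38*s + 13*t:
r=38, s=1, t=0
r=13, s=0, t=1
q=2: r=12, s=1, t=-2   [38*(1) + 13*(-2) = 12]
q=1: r=1, s=-1, t=3   [38*(-1) + 13*(3) = 1]
q=12: r=0, s=13, t=-38   [38*(13) + 13*(-38) = 0]
GCD = 1 with t = 3, so 13*(3) ≡ 1 (mod 38)
Inverse = 3 mod 38 = 3
Check: 13 * 3 = 39 ≡ 1 (mod 38)

13^(-1) ≡ 3 (mod 38)


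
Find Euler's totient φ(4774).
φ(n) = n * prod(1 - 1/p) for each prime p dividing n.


4774 = 2 × 7 × 11 × 31
Prime factors: 2, 7, 11, 31
φ(4774) = 4774 × (1-1/2) × (1-1/7) × (1-1/11) × (1-1/31)
= 4774 × 1/2 × 6/7 × 10/11 × 30/31 = 1800

φ(4774) = 1800


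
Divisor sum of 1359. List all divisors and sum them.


Divisors of 1359: 1, 3, 9, 151, 453, 1359
Sum = 1 + 3 + 9 + 151 + 453 + 1359 = 1976

σ(1359) = 1976


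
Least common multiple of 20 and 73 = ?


GCD(20, 73) = 1
LCM = 20*73/1 = 1460/1 = 1460

LCM = 1460


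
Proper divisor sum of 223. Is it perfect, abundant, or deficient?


Proper divisors: 1
Sum = 1 = 1
1 < 223 → deficient

s(223) = 1 (deficient)


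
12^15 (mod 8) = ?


12^1 mod 8 = 4
12^2 mod 8 = 0
12^3 mod 8 = 0
12^4 mod 8 = 0
12^5 mod 8 = 0
12^6 mod 8 = 0
12^7 mod 8 = 0
12^8 mod 8 = 0
12^9 mod 8 = 0
12^10 mod 8 = 0
12^11 mod 8 = 0
12^12 mod 8 = 0
12^13 mod 8 = 0
12^14 mod 8 = 0
12^15 mod 8 = 0


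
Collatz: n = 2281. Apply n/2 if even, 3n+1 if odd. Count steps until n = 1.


2281 → 6844 → 3422 → 1711 → 5134 → 2567 → 7702 → 3851 → 11554 → 5777 → 17332 → 8666 → 4333 → 13000 → 6500 → 3250 → 1625 → 4876 → 2438 → 1219 → 3658 → 1829 → 5488 → 2744 → 1372 → 686 → 343 → 1030 → 515 → 1546 → 773 → 2320 → 1160 → 580 → 290 → 145 → 436 → 218 → 109 → 328 → 164 → 82 → 41 → 124 → 62 → 31 → 94 → 47 → 142 → 71 → 214 → 107 → 322 → 161 → 484 → 242 → 121 → 364 → 182 → 91 → 274 → 137 → 412 → 206 → 103 → 310 → 155 → 466 → 233 → 700 → 350 → 175 → 526 → 263 → 790 → 395 → 1186 → 593 → 1780 → 890 → 445 → 1336 → 668 → 334 → 167 → 502 → 251 → 754 → 377 → 1132 → 566 → 283 → 850 → 425 → 1276 → 638 → 319 → 958 → 479 → 1438 → 719 → 2158 → 1079 → 3238 → 1619 → 4858 → 2429 → 7288 → 3644 → 1822 → 911 → 2734 → 1367 → 4102 → 2051 → 6154 → 3077 → 9232 → 4616 → 2308 → 1154 → 577 → 1732 → 866 → 433 → 1300 → 650 → 325 → 976 → 488 → 244 → 122 → 61 → 184 → 92 → 46 → 23 → 70 → 35 → 106 → 53 → 160 → 80 → 40 → 20 → 10 → 5 → 16 → 8 → 4 → 2 → 1
Total steps = 151

151 steps


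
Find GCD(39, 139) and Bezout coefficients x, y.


Tabular extended Euclidean (each row: r = 39*s + 139*t):
r=39, s=1, t=0
r=139, s=0, t=1
q=0: r=39, s=1, t=0   [39*(1) + 139*(0) = 39]
q=3: r=22, s=-3, t=1   [39*(-3) + 139*(1) = 22]
q=1: r=17, s=4, t=-1   [39*(4) + 139*(-1) = 17]
q=1: r=5, s=-7, t=2   [39*(-7) + 139*(2) = 5]
q=3: r=2, s=25, t=-7   [39*(25) + 139*(-7) = 2]
q=2: r=1, s=-57, t=16   [39*(-57) + 139*(16) = 1]
q=2: r=0, s=139, t=-39   [39*(139) + 139*(-39) = 0]
GCD = 1; from the row with r=1: x=-57, y=16
Check: 39*(-57) + 139*(16) = -2223 + 2224 = 1

GCD = 1, x = -57, y = 16


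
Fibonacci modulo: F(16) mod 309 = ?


F(k) mod 309 for k=1..16:
1, 1, 2, 3, 5, 8, 13, 21, 34, 55, 89, 144, 233, 68, 301, 60
F(16) mod 309 = 60


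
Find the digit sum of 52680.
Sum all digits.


5 + 2 + 6 + 8 + 0 = 21


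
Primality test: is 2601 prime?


2601 / 3 = 867 (exact division)
2601 is NOT prime.

No, 2601 is not prime


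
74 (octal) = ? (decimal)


74 (base 8) = 60 (decimal)
60 (decimal) = 60 (base 10)


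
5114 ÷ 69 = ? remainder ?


5114 = 69 * 74 + 8
Check: 5106 + 8 = 5114

q = 74, r = 8


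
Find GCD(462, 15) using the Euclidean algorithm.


462 = 30 * 15 + 12
15 = 1 * 12 + 3
12 = 4 * 3 + 0
GCD = 3


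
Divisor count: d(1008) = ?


1008 = 2^4 × 3^2 × 7^1
d(1008) = (4+1) × (2+1) × (1+1) = 30

30 divisors


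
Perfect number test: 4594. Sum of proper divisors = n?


Proper divisors of 4594: 1, 2, 2297
Sum = 1 + 2 + 2297 = 2300

No, 4594 is not perfect (2300 ≠ 4594)


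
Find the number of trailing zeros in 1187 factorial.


floor(1187/5) = 237
floor(1187/25) = 47
floor(1187/125) = 9
floor(1187/625) = 1
Total = 294

294 trailing zeros


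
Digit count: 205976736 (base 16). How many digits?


205976736 in base 16 = C46F4A0
Number of digits = 7

7 digits (base 16)


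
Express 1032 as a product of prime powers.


1032 / 2 = 516
516 / 2 = 258
258 / 2 = 129
129 / 3 = 43
43 / 43 = 1
1032 = 2^3 × 3 × 43


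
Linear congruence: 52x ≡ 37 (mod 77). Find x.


GCD(52, 77) = 1, unique solution
a^(-1) mod 77 = 40
x = 40 * 37 mod 77 = 17

x ≡ 17 (mod 77)


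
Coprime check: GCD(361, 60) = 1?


Euclidean algorithm:
361 = 6 * 60 + 1
60 = 60 * 1 + 0
GCD(361, 60) = 1

Yes, coprime (GCD = 1)


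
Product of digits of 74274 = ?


7 × 4 × 2 × 7 × 4 = 1568


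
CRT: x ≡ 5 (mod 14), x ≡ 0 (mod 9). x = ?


M = 14*9 = 126
M1 = M/14 = 9, M2 = M/9 = 14
M1^(-1) mod 14 = 11, M2^(-1) mod 9 = 2
x = 5*9*11 + 0*14*2 = 495
495 mod 126 = 117
Check: 117 mod 14 = 5 ✓, 117 mod 9 = 0 ✓

x ≡ 117 (mod 126)


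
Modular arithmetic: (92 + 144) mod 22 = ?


92 + 144 = 236
236 mod 22 = 16


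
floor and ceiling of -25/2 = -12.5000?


-25/2 = -12.5000
floor = -13
ceil = -12

floor = -13, ceil = -12


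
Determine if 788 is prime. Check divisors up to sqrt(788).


788 / 2 = 394 (exact division)
788 is NOT prime.

No, 788 is not prime


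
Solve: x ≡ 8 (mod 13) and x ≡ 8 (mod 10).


M = 13*10 = 130
M1 = M/13 = 10, M2 = M/10 = 13
M1^(-1) mod 13 = 4, M2^(-1) mod 10 = 7
x = 8*10*4 + 8*13*7 = 1048
1048 mod 130 = 8
Check: 8 mod 13 = 8 ✓, 8 mod 10 = 8 ✓

x ≡ 8 (mod 130)


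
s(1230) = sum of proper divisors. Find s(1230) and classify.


Proper divisors: 1, 2, 3, 5, 6, 10, 15, 30, 41, 82, 123, 205, 246, 410, 615
Sum = 1 + 2 + 3 + 5 + 6 + 10 + 15 + 30 + 41 + 82 + 123 + 205 + 246 + 410 + 615 = 1794
1794 > 1230 → abundant

s(1230) = 1794 (abundant)


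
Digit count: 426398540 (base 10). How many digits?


426398540 has 9 digits in base 10
floor(log10(426398540)) + 1 = floor(8.6298) + 1 = 9

9 digits (base 10)


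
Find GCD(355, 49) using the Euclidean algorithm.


355 = 7 * 49 + 12
49 = 4 * 12 + 1
12 = 12 * 1 + 0
GCD = 1


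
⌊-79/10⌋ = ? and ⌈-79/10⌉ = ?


-79/10 = -7.9000
floor = -8
ceil = -7

floor = -8, ceil = -7


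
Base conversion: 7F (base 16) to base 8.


7F (base 16) = 127 (decimal)
127 (decimal) = 177 (base 8)


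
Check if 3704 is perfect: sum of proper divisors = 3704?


Proper divisors of 3704: 1, 2, 4, 8, 463, 926, 1852
Sum = 1 + 2 + 4 + 8 + 463 + 926 + 1852 = 3256

No, 3704 is not perfect (3256 ≠ 3704)


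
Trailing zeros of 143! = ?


floor(143/5) = 28
floor(143/25) = 5
floor(143/125) = 1
Total = 34

34 trailing zeros


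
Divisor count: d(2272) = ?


2272 = 2^5 × 71^1
d(2272) = (5+1) × (1+1) = 12

12 divisors


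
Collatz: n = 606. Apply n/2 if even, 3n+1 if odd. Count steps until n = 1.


606 → 303 → 910 → 455 → 1366 → 683 → 2050 → 1025 → 3076 → 1538 → 769 → 2308 → 1154 → 577 → 1732 → 866 → 433 → 1300 → 650 → 325 → 976 → 488 → 244 → 122 → 61 → 184 → 92 → 46 → 23 → 70 → 35 → 106 → 53 → 160 → 80 → 40 → 20 → 10 → 5 → 16 → 8 → 4 → 2 → 1
Total steps = 43

43 steps


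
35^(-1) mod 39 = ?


Use the extended Euclidean algorithm on (39, 35); each row r = 39*s + 35*t:
r=39, s=1, t=0
r=35, s=0, t=1
q=1: r=4, s=1, t=-1   [39*(1) + 35*(-1) = 4]
q=8: r=3, s=-8, t=9   [39*(-8) + 35*(9) = 3]
q=1: r=1, s=9, t=-10   [39*(9) + 35*(-10) = 1]
q=3: r=0, s=-35, t=39   [39*(-35) + 35*(39) = 0]
GCD = 1 with t = -10, so 35*(-10) ≡ 1 (mod 39)
Inverse = -10 mod 39 = 29
Check: 35 * 29 = 1015 ≡ 1 (mod 39)

35^(-1) ≡ 29 (mod 39)


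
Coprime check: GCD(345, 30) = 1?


Euclidean algorithm:
345 = 11 * 30 + 15
30 = 2 * 15 + 0
GCD(345, 30) = 15

No, not coprime (GCD = 15)


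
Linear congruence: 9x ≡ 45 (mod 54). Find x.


GCD(9, 54) = 9 divides 45
Divide: 1x ≡ 5 (mod 6)
x ≡ 5 (mod 6)


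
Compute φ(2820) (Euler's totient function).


2820 = 2^2 × 3 × 5 × 47
Prime factors: 2, 3, 5, 47
φ(2820) = 2820 × (1-1/2) × (1-1/3) × (1-1/5) × (1-1/47)
= 2820 × 1/2 × 2/3 × 4/5 × 46/47 = 736

φ(2820) = 736


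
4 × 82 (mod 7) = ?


4 × 82 = 328
328 mod 7 = 6


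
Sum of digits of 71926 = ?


7 + 1 + 9 + 2 + 6 = 25


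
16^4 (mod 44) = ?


16^1 mod 44 = 16
16^2 mod 44 = 36
16^3 mod 44 = 4
16^4 mod 44 = 20


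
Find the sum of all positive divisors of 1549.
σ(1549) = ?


Divisors of 1549: 1, 1549
Sum = 1 + 1549 = 1550

σ(1549) = 1550


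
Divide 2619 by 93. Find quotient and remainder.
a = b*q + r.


2619 = 93 * 28 + 15
Check: 2604 + 15 = 2619

q = 28, r = 15


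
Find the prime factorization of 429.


429 / 3 = 143
143 / 11 = 13
13 / 13 = 1
429 = 3 × 11 × 13


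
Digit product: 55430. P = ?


5 × 5 × 4 × 3 × 0 = 0


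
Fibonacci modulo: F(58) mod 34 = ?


F(k) mod 34 for k=1..58:
1, 1, 2, 3, 5, 8, 13, 21, 0, 21, 21, 8, 29, 3, 32, 1, 33, 0, 33, 33, 32, 31, 29, 26, 21, 13, 0, 13, 13, 26, 5, 31, 2, 33, 1, 0, 1, 1, 2, 3, 5, 8, 13, 21, 0, 21, 21, 8, 29, 3, 32, 1, 33, 0, 33, 33, 32, 31
F(58) mod 34 = 31


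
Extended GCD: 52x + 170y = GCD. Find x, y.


Tabular extended Euclidean (each row: r = 52*s + 170*t):
r=52, s=1, t=0
r=170, s=0, t=1
q=0: r=52, s=1, t=0   [52*(1) + 170*(0) = 52]
q=3: r=14, s=-3, t=1   [52*(-3) + 170*(1) = 14]
q=3: r=10, s=10, t=-3   [52*(10) + 170*(-3) = 10]
q=1: r=4, s=-13, t=4   [52*(-13) + 170*(4) = 4]
q=2: r=2, s=36, t=-11   [52*(36) + 170*(-11) = 2]
q=2: r=0, s=-85, t=26   [52*(-85) + 170*(26) = 0]
GCD = 2; from the row with r=2: x=36, y=-11
Check: 52*(36) + 170*(-11) = 1872 - 1870 = 2

GCD = 2, x = 36, y = -11


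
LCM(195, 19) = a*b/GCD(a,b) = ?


GCD(195, 19) = 1
LCM = 195*19/1 = 3705/1 = 3705

LCM = 3705


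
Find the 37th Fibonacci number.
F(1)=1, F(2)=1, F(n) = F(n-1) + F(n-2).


Sequence: 1, 1, 2, 3, 5, 8, 13, 21, 34, 55, 89, 144, 233, 377, 610, 987, 1597, 2584, 4181, 6765, 10946, 17711, 28657, 46368, 75025, 121393, 196418, 317811, 514229, 832040, 1346269, 2178309, 3524578, 5702887, 9227465, 14930352, 24157817
F(37) = 24157817


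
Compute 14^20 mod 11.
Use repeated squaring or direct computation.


14^1 mod 11 = 3
14^2 mod 11 = 9
14^3 mod 11 = 5
14^4 mod 11 = 4
14^5 mod 11 = 1
14^6 mod 11 = 3
14^7 mod 11 = 9
14^8 mod 11 = 5
14^9 mod 11 = 4
14^10 mod 11 = 1
14^11 mod 11 = 3
14^12 mod 11 = 9
14^13 mod 11 = 5
14^14 mod 11 = 4
14^15 mod 11 = 1
14^16 mod 11 = 3
14^17 mod 11 = 9
14^18 mod 11 = 5
14^19 mod 11 = 4
14^20 mod 11 = 1


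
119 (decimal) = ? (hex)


119 (base 10) = 119 (decimal)
119 (decimal) = 77 (base 16)


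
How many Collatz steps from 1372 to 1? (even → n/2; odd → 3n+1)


1372 → 686 → 343 → 1030 → 515 → 1546 → 773 → 2320 → 1160 → 580 → 290 → 145 → 436 → 218 → 109 → 328 → 164 → 82 → 41 → 124 → 62 → 31 → 94 → 47 → 142 → 71 → 214 → 107 → 322 → 161 → 484 → 242 → 121 → 364 → 182 → 91 → 274 → 137 → 412 → 206 → 103 → 310 → 155 → 466 → 233 → 700 → 350 → 175 → 526 → 263 → 790 → 395 → 1186 → 593 → 1780 → 890 → 445 → 1336 → 668 → 334 → 167 → 502 → 251 → 754 → 377 → 1132 → 566 → 283 → 850 → 425 → 1276 → 638 → 319 → 958 → 479 → 1438 → 719 → 2158 → 1079 → 3238 → 1619 → 4858 → 2429 → 7288 → 3644 → 1822 → 911 → 2734 → 1367 → 4102 → 2051 → 6154 → 3077 → 9232 → 4616 → 2308 → 1154 → 577 → 1732 → 866 → 433 → 1300 → 650 → 325 → 976 → 488 → 244 → 122 → 61 → 184 → 92 → 46 → 23 → 70 → 35 → 106 → 53 → 160 → 80 → 40 → 20 → 10 → 5 → 16 → 8 → 4 → 2 → 1
Total steps = 127

127 steps


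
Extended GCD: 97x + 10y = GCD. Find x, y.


Tabular extended Euclidean (each row: r = 97*s + 10*t):
r=97, s=1, t=0
r=10, s=0, t=1
q=9: r=7, s=1, t=-9   [97*(1) + 10*(-9) = 7]
q=1: r=3, s=-1, t=10   [97*(-1) + 10*(10) = 3]
q=2: r=1, s=3, t=-29   [97*(3) + 10*(-29) = 1]
q=3: r=0, s=-10, t=97   [97*(-10) + 10*(97) = 0]
GCD = 1; from the row with r=1: x=3, y=-29
Check: 97*(3) + 10*(-29) = 291 - 290 = 1

GCD = 1, x = 3, y = -29


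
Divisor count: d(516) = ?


516 = 2^2 × 3^1 × 43^1
d(516) = (2+1) × (1+1) × (1+1) = 12

12 divisors


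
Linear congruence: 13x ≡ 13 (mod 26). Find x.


GCD(13, 26) = 13 divides 13
Divide: 1x ≡ 1 (mod 2)
x ≡ 1 (mod 2)


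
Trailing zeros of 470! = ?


floor(470/5) = 94
floor(470/25) = 18
floor(470/125) = 3
Total = 115

115 trailing zeros


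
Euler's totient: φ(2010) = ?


2010 = 2 × 3 × 5 × 67
Prime factors: 2, 3, 5, 67
φ(2010) = 2010 × (1-1/2) × (1-1/3) × (1-1/5) × (1-1/67)
= 2010 × 1/2 × 2/3 × 4/5 × 66/67 = 528

φ(2010) = 528


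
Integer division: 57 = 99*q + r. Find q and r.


57 = 99 * 0 + 57
Check: 0 + 57 = 57

q = 0, r = 57


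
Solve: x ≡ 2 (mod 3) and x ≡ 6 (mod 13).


M = 3*13 = 39
M1 = M/3 = 13, M2 = M/13 = 3
M1^(-1) mod 3 = 1, M2^(-1) mod 13 = 9
x = 2*13*1 + 6*3*9 = 188
188 mod 39 = 32
Check: 32 mod 3 = 2 ✓, 32 mod 13 = 6 ✓

x ≡ 32 (mod 39)


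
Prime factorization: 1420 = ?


1420 / 2 = 710
710 / 2 = 355
355 / 5 = 71
71 / 71 = 1
1420 = 2^2 × 5 × 71


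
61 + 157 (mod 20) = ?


61 + 157 = 218
218 mod 20 = 18


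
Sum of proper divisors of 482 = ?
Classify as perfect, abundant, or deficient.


Proper divisors: 1, 2, 241
Sum = 1 + 2 + 241 = 244
244 < 482 → deficient

s(482) = 244 (deficient)


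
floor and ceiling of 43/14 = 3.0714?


43/14 = 3.0714
floor = 3
ceil = 4

floor = 3, ceil = 4


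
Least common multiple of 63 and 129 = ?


GCD(63, 129) = 3
LCM = 63*129/3 = 8127/3 = 2709

LCM = 2709


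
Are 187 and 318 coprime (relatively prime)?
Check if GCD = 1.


Euclidean algorithm:
318 = 1 * 187 + 131
187 = 1 * 131 + 56
131 = 2 * 56 + 19
56 = 2 * 19 + 18
19 = 1 * 18 + 1
18 = 18 * 1 + 0
GCD(187, 318) = 1

Yes, coprime (GCD = 1)


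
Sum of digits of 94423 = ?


9 + 4 + 4 + 2 + 3 = 22


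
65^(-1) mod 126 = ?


Use the extended Euclidean algorithm on (126, 65); each row r = 126*s + 65*t:
r=126, s=1, t=0
r=65, s=0, t=1
q=1: r=61, s=1, t=-1   [126*(1) + 65*(-1) = 61]
q=1: r=4, s=-1, t=2   [126*(-1) + 65*(2) = 4]
q=15: r=1, s=16, t=-31   [126*(16) + 65*(-31) = 1]
q=4: r=0, s=-65, t=126   [126*(-65) + 65*(126) = 0]
GCD = 1 with t = -31, so 65*(-31) ≡ 1 (mod 126)
Inverse = -31 mod 126 = 95
Check: 65 * 95 = 6175 ≡ 1 (mod 126)

65^(-1) ≡ 95 (mod 126)


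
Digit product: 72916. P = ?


7 × 2 × 9 × 1 × 6 = 756


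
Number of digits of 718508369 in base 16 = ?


718508369 in base 16 = 2AD39151
Number of digits = 8

8 digits (base 16)


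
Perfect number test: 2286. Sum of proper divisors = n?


Proper divisors of 2286: 1, 2, 3, 6, 9, 18, 127, 254, 381, 762, 1143
Sum = 1 + 2 + 3 + 6 + 9 + 18 + 127 + 254 + 381 + 762 + 1143 = 2706

No, 2286 is not perfect (2706 ≠ 2286)


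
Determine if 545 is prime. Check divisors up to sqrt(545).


545 / 5 = 109 (exact division)
545 is NOT prime.

No, 545 is not prime


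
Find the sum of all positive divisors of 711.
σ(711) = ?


Divisors of 711: 1, 3, 9, 79, 237, 711
Sum = 1 + 3 + 9 + 79 + 237 + 711 = 1040

σ(711) = 1040


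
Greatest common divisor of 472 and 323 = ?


472 = 1 * 323 + 149
323 = 2 * 149 + 25
149 = 5 * 25 + 24
25 = 1 * 24 + 1
24 = 24 * 1 + 0
GCD = 1


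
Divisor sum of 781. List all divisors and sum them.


Divisors of 781: 1, 11, 71, 781
Sum = 1 + 11 + 71 + 781 = 864

σ(781) = 864


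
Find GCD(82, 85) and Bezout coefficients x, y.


Tabular extended Euclidean (each row: r = 82*s + 85*t):
r=82, s=1, t=0
r=85, s=0, t=1
q=0: r=82, s=1, t=0   [82*(1) + 85*(0) = 82]
q=1: r=3, s=-1, t=1   [82*(-1) + 85*(1) = 3]
q=27: r=1, s=28, t=-27   [82*(28) + 85*(-27) = 1]
q=3: r=0, s=-85, t=82   [82*(-85) + 85*(82) = 0]
GCD = 1; from the row with r=1: x=28, y=-27
Check: 82*(28) + 85*(-27) = 2296 - 2295 = 1

GCD = 1, x = 28, y = -27


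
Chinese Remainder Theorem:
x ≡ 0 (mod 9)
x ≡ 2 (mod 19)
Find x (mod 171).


M = 9*19 = 171
M1 = M/9 = 19, M2 = M/19 = 9
M1^(-1) mod 9 = 1, M2^(-1) mod 19 = 17
x = 0*19*1 + 2*9*17 = 306
306 mod 171 = 135
Check: 135 mod 9 = 0 ✓, 135 mod 19 = 2 ✓

x ≡ 135 (mod 171)


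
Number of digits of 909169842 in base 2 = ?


909169842 in base 2 = 110110001100001101010010110010
Number of digits = 30

30 digits (base 2)


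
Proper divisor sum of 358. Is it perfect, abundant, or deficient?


Proper divisors: 1, 2, 179
Sum = 1 + 2 + 179 = 182
182 < 358 → deficient

s(358) = 182 (deficient)


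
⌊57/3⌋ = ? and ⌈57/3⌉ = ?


57/3 = 19.0000
floor = 19
ceil = 19

floor = 19, ceil = 19


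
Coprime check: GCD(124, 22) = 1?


Euclidean algorithm:
124 = 5 * 22 + 14
22 = 1 * 14 + 8
14 = 1 * 8 + 6
8 = 1 * 6 + 2
6 = 3 * 2 + 0
GCD(124, 22) = 2

No, not coprime (GCD = 2)


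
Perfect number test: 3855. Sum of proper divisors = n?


Proper divisors of 3855: 1, 3, 5, 15, 257, 771, 1285
Sum = 1 + 3 + 5 + 15 + 257 + 771 + 1285 = 2337

No, 3855 is not perfect (2337 ≠ 3855)


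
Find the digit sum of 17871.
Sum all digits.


1 + 7 + 8 + 7 + 1 = 24


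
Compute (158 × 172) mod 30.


158 × 172 = 27176
27176 mod 30 = 26


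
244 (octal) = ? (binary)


244 (base 8) = 164 (decimal)
164 (decimal) = 10100100 (base 2)


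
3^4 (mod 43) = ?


3^1 mod 43 = 3
3^2 mod 43 = 9
3^3 mod 43 = 27
3^4 mod 43 = 38


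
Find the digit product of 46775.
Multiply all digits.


4 × 6 × 7 × 7 × 5 = 5880


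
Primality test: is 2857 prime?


Check divisors up to sqrt(2857) = 53.4509
No divisors found.
2857 is prime.

Yes, 2857 is prime


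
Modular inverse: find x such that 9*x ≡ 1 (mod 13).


Use the extended Euclidean algorithm on (13, 9); each row r = 13*s + 9*t:
r=13, s=1, t=0
r=9, s=0, t=1
q=1: r=4, s=1, t=-1   [13*(1) + 9*(-1) = 4]
q=2: r=1, s=-2, t=3   [13*(-2) + 9*(3) = 1]
q=4: r=0, s=9, t=-13   [13*(9) + 9*(-13) = 0]
GCD = 1 with t = 3, so 9*(3) ≡ 1 (mod 13)
Inverse = 3 mod 13 = 3
Check: 9 * 3 = 27 ≡ 1 (mod 13)

9^(-1) ≡ 3 (mod 13)


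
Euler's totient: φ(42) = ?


42 = 2 × 3 × 7
Prime factors: 2, 3, 7
φ(42) = 42 × (1-1/2) × (1-1/3) × (1-1/7)
= 42 × 1/2 × 2/3 × 6/7 = 12

φ(42) = 12


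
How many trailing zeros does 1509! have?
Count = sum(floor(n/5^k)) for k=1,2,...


floor(1509/5) = 301
floor(1509/25) = 60
floor(1509/125) = 12
floor(1509/625) = 2
Total = 375

375 trailing zeros


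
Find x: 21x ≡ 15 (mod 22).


GCD(21, 22) = 1, unique solution
a^(-1) mod 22 = 21
x = 21 * 15 mod 22 = 7

x ≡ 7 (mod 22)


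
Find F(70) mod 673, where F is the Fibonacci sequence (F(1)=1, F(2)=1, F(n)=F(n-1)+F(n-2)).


F(k) mod 673 for k=1..70:
1, 1, 2, 3, 5, 8, 13, 21, 34, 55, 89, 144, 233, 377, 610, 314, 251, 565, 143, 35, 178, 213, 391, 604, 322, 253, 575, 155, 57, 212, 269, 481, 77, 558, 635, 520, 482, 329, 138, 467, 605, 399, 331, 57, 388, 445, 160, 605, 92, 24, 116, 140, 256, 396, 652, 375, 354, 56, 410, 466, 203, 669, 199, 195, 394, 589, 310, 226, 536, 89
F(70) mod 673 = 89


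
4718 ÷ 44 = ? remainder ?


4718 = 44 * 107 + 10
Check: 4708 + 10 = 4718

q = 107, r = 10


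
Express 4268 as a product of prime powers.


4268 / 2 = 2134
2134 / 2 = 1067
1067 / 11 = 97
97 / 97 = 1
4268 = 2^2 × 11 × 97


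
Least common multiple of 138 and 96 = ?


GCD(138, 96) = 6
LCM = 138*96/6 = 13248/6 = 2208

LCM = 2208


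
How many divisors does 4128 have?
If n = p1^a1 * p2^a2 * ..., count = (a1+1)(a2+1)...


4128 = 2^5 × 3^1 × 43^1
d(4128) = (5+1) × (1+1) × (1+1) = 24

24 divisors


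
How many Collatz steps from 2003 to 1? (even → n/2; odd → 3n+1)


2003 → 6010 → 3005 → 9016 → 4508 → 2254 → 1127 → 3382 → 1691 → 5074 → 2537 → 7612 → 3806 → 1903 → 5710 → 2855 → 8566 → 4283 → 12850 → 6425 → 19276 → 9638 → 4819 → 14458 → 7229 → 21688 → 10844 → 5422 → 2711 → 8134 → 4067 → 12202 → 6101 → 18304 → 9152 → 4576 → 2288 → 1144 → 572 → 286 → 143 → 430 → 215 → 646 → 323 → 970 → 485 → 1456 → 728 → 364 → 182 → 91 → 274 → 137 → 412 → 206 → 103 → 310 → 155 → 466 → 233 → 700 → 350 → 175 → 526 → 263 → 790 → 395 → 1186 → 593 → 1780 → 890 → 445 → 1336 → 668 → 334 → 167 → 502 → 251 → 754 → 377 → 1132 → 566 → 283 → 850 → 425 → 1276 → 638 → 319 → 958 → 479 → 1438 → 719 → 2158 → 1079 → 3238 → 1619 → 4858 → 2429 → 7288 → 3644 → 1822 → 911 → 2734 → 1367 → 4102 → 2051 → 6154 → 3077 → 9232 → 4616 → 2308 → 1154 → 577 → 1732 → 866 → 433 → 1300 → 650 → 325 → 976 → 488 → 244 → 122 → 61 → 184 → 92 → 46 → 23 → 70 → 35 → 106 → 53 → 160 → 80 → 40 → 20 → 10 → 5 → 16 → 8 → 4 → 2 → 1
Total steps = 143

143 steps


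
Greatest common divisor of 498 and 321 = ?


498 = 1 * 321 + 177
321 = 1 * 177 + 144
177 = 1 * 144 + 33
144 = 4 * 33 + 12
33 = 2 * 12 + 9
12 = 1 * 9 + 3
9 = 3 * 3 + 0
GCD = 3


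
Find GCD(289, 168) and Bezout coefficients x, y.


Tabular extended Euclidean (each row: r = 289*s + 168*t):
r=289, s=1, t=0
r=168, s=0, t=1
q=1: r=121, s=1, t=-1   [289*(1) + 168*(-1) = 121]
q=1: r=47, s=-1, t=2   [289*(-1) + 168*(2) = 47]
q=2: r=27, s=3, t=-5   [289*(3) + 168*(-5) = 27]
q=1: r=20, s=-4, t=7   [289*(-4) + 168*(7) = 20]
q=1: r=7, s=7, t=-12   [289*(7) + 168*(-12) = 7]
q=2: r=6, s=-18, t=31   [289*(-18) + 168*(31) = 6]
q=1: r=1, s=25, t=-43   [289*(25) + 168*(-43) = 1]
q=6: r=0, s=-168, t=289   [289*(-168) + 168*(289) = 0]
GCD = 1; from the row with r=1: x=25, y=-43
Check: 289*(25) + 168*(-43) = 7225 - 7224 = 1

GCD = 1, x = 25, y = -43


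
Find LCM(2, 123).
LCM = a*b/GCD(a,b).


GCD(2, 123) = 1
LCM = 2*123/1 = 246/1 = 246

LCM = 246


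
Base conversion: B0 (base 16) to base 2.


B0 (base 16) = 176 (decimal)
176 (decimal) = 10110000 (base 2)


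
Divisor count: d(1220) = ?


1220 = 2^2 × 5^1 × 61^1
d(1220) = (2+1) × (1+1) × (1+1) = 12

12 divisors


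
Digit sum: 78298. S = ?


7 + 8 + 2 + 9 + 8 = 34


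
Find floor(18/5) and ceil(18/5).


18/5 = 3.6000
floor = 3
ceil = 4

floor = 3, ceil = 4


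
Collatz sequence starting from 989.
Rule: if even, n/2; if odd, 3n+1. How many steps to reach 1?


989 → 2968 → 1484 → 742 → 371 → 1114 → 557 → 1672 → 836 → 418 → 209 → 628 → 314 → 157 → 472 → 236 → 118 → 59 → 178 → 89 → 268 → 134 → 67 → 202 → 101 → 304 → 152 → 76 → 38 → 19 → 58 → 29 → 88 → 44 → 22 → 11 → 34 → 17 → 52 → 26 → 13 → 40 → 20 → 10 → 5 → 16 → 8 → 4 → 2 → 1
Total steps = 49

49 steps


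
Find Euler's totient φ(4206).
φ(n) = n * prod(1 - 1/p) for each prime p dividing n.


4206 = 2 × 3 × 701
Prime factors: 2, 3, 701
φ(4206) = 4206 × (1-1/2) × (1-1/3) × (1-1/701)
= 4206 × 1/2 × 2/3 × 700/701 = 1400

φ(4206) = 1400


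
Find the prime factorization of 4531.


4531 / 23 = 197
197 / 197 = 1
4531 = 23 × 197


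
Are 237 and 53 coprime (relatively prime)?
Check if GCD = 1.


Euclidean algorithm:
237 = 4 * 53 + 25
53 = 2 * 25 + 3
25 = 8 * 3 + 1
3 = 3 * 1 + 0
GCD(237, 53) = 1

Yes, coprime (GCD = 1)


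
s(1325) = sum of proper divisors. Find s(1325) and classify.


Proper divisors: 1, 5, 25, 53, 265
Sum = 1 + 5 + 25 + 53 + 265 = 349
349 < 1325 → deficient

s(1325) = 349 (deficient)


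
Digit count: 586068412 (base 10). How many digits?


586068412 has 9 digits in base 10
floor(log10(586068412)) + 1 = floor(8.7679) + 1 = 9

9 digits (base 10)


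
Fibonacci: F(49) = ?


Sequence: 1, 1, 2, 3, 5, 8, 13, 21, 34, 55, 89, 144, 233, 377, 610, 987, 1597, 2584, 4181, 6765, 10946, 17711, 28657, 46368, 75025, 121393, 196418, 317811, 514229, 832040, 1346269, 2178309, 3524578, 5702887, 9227465, 14930352, 24157817, 39088169, 63245986, 102334155, 165580141, 267914296, 433494437, 701408733, 1134903170, 1836311903, 2971215073, 4807526976, 7778742049
F(49) = 7778742049


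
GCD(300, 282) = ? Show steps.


300 = 1 * 282 + 18
282 = 15 * 18 + 12
18 = 1 * 12 + 6
12 = 2 * 6 + 0
GCD = 6


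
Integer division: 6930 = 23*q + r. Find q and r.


6930 = 23 * 301 + 7
Check: 6923 + 7 = 6930

q = 301, r = 7


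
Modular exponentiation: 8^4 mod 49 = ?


8^1 mod 49 = 8
8^2 mod 49 = 15
8^3 mod 49 = 22
8^4 mod 49 = 29


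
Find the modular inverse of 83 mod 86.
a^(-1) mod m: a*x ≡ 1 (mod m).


Use the extended Euclidean algorithm on (86, 83); each row r = 86*s + 83*t:
r=86, s=1, t=0
r=83, s=0, t=1
q=1: r=3, s=1, t=-1   [86*(1) + 83*(-1) = 3]
q=27: r=2, s=-27, t=28   [86*(-27) + 83*(28) = 2]
q=1: r=1, s=28, t=-29   [86*(28) + 83*(-29) = 1]
q=2: r=0, s=-83, t=86   [86*(-83) + 83*(86) = 0]
GCD = 1 with t = -29, so 83*(-29) ≡ 1 (mod 86)
Inverse = -29 mod 86 = 57
Check: 83 * 57 = 4731 ≡ 1 (mod 86)

83^(-1) ≡ 57 (mod 86)


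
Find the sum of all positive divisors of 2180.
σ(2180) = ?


Divisors of 2180: 1, 2, 4, 5, 10, 20, 109, 218, 436, 545, 1090, 2180
Sum = 1 + 2 + 4 + 5 + 10 + 20 + 109 + 218 + 436 + 545 + 1090 + 2180 = 4620

σ(2180) = 4620


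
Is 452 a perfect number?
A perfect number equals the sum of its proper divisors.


Proper divisors of 452: 1, 2, 4, 113, 226
Sum = 1 + 2 + 4 + 113 + 226 = 346

No, 452 is not perfect (346 ≠ 452)


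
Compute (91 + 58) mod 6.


91 + 58 = 149
149 mod 6 = 5


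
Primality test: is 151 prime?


Check divisors up to sqrt(151) = 12.2882
No divisors found.
151 is prime.

Yes, 151 is prime


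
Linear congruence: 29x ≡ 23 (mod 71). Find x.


GCD(29, 71) = 1, unique solution
a^(-1) mod 71 = 49
x = 49 * 23 mod 71 = 62

x ≡ 62 (mod 71)


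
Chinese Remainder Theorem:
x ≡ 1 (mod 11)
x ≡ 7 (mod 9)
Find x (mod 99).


M = 11*9 = 99
M1 = M/11 = 9, M2 = M/9 = 11
M1^(-1) mod 11 = 5, M2^(-1) mod 9 = 5
x = 1*9*5 + 7*11*5 = 430
430 mod 99 = 34
Check: 34 mod 11 = 1 ✓, 34 mod 9 = 7 ✓

x ≡ 34 (mod 99)


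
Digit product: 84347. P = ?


8 × 4 × 3 × 4 × 7 = 2688


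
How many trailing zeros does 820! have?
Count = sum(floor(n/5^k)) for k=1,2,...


floor(820/5) = 164
floor(820/25) = 32
floor(820/125) = 6
floor(820/625) = 1
Total = 203

203 trailing zeros


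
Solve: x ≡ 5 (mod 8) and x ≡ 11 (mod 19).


M = 8*19 = 152
M1 = M/8 = 19, M2 = M/19 = 8
M1^(-1) mod 8 = 3, M2^(-1) mod 19 = 12
x = 5*19*3 + 11*8*12 = 1341
1341 mod 152 = 125
Check: 125 mod 8 = 5 ✓, 125 mod 19 = 11 ✓

x ≡ 125 (mod 152)


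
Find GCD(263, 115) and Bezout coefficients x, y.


Tabular extended Euclidean (each row: r = 263*s + 115*t):
r=263, s=1, t=0
r=115, s=0, t=1
q=2: r=33, s=1, t=-2   [263*(1) + 115*(-2) = 33]
q=3: r=16, s=-3, t=7   [263*(-3) + 115*(7) = 16]
q=2: r=1, s=7, t=-16   [263*(7) + 115*(-16) = 1]
q=16: r=0, s=-115, t=263   [263*(-115) + 115*(263) = 0]
GCD = 1; from the row with r=1: x=7, y=-16
Check: 263*(7) + 115*(-16) = 1841 - 1840 = 1

GCD = 1, x = 7, y = -16


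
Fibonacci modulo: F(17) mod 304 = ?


F(k) mod 304 for k=1..17:
1, 1, 2, 3, 5, 8, 13, 21, 34, 55, 89, 144, 233, 73, 2, 75, 77
F(17) mod 304 = 77


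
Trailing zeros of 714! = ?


floor(714/5) = 142
floor(714/25) = 28
floor(714/125) = 5
floor(714/625) = 1
Total = 176

176 trailing zeros


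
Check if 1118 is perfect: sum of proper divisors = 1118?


Proper divisors of 1118: 1, 2, 13, 26, 43, 86, 559
Sum = 1 + 2 + 13 + 26 + 43 + 86 + 559 = 730

No, 1118 is not perfect (730 ≠ 1118)


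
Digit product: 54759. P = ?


5 × 4 × 7 × 5 × 9 = 6300


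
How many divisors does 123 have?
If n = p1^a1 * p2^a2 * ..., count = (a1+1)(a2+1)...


123 = 3^1 × 41^1
d(123) = (1+1) × (1+1) = 4

4 divisors


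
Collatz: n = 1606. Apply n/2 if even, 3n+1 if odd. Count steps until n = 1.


1606 → 803 → 2410 → 1205 → 3616 → 1808 → 904 → 452 → 226 → 113 → 340 → 170 → 85 → 256 → 128 → 64 → 32 → 16 → 8 → 4 → 2 → 1
Total steps = 21

21 steps


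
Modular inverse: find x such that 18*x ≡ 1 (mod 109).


Use the extended Euclidean algorithm on (109, 18); each row r = 109*s + 18*t:
r=109, s=1, t=0
r=18, s=0, t=1
q=6: r=1, s=1, t=-6   [109*(1) + 18*(-6) = 1]
q=18: r=0, s=-18, t=109   [109*(-18) + 18*(109) = 0]
GCD = 1 with t = -6, so 18*(-6) ≡ 1 (mod 109)
Inverse = -6 mod 109 = 103
Check: 18 * 103 = 1854 ≡ 1 (mod 109)

18^(-1) ≡ 103 (mod 109)


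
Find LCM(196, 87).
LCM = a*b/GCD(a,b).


GCD(196, 87) = 1
LCM = 196*87/1 = 17052/1 = 17052

LCM = 17052


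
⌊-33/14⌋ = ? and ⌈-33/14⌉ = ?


-33/14 = -2.3571
floor = -3
ceil = -2

floor = -3, ceil = -2


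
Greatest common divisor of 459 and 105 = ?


459 = 4 * 105 + 39
105 = 2 * 39 + 27
39 = 1 * 27 + 12
27 = 2 * 12 + 3
12 = 4 * 3 + 0
GCD = 3


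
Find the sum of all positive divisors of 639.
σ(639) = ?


Divisors of 639: 1, 3, 9, 71, 213, 639
Sum = 1 + 3 + 9 + 71 + 213 + 639 = 936

σ(639) = 936


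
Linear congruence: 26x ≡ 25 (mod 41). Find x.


GCD(26, 41) = 1, unique solution
a^(-1) mod 41 = 30
x = 30 * 25 mod 41 = 12

x ≡ 12 (mod 41)


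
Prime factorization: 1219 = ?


1219 / 23 = 53
53 / 53 = 1
1219 = 23 × 53


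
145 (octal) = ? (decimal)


145 (base 8) = 101 (decimal)
101 (decimal) = 101 (base 10)


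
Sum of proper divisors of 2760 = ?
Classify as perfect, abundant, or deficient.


Proper divisors: 1, 2, 3, 4, 5, 6, 8, 10, 12, 15, 20, 23, 24, 30, 40, 46, 60, 69, 92, 115, 120, 138, 184, 230, 276, 345, 460, 552, 690, 920, 1380
Sum = 1 + 2 + 3 + 4 + 5 + 6 + 8 + 10 + 12 + 15 + 20 + 23 + 24 + 30 + 40 + 46 + 60 + 69 + 92 + 115 + 120 + 138 + 184 + 230 + 276 + 345 + 460 + 552 + 690 + 920 + 1380 = 5880
5880 > 2760 → abundant

s(2760) = 5880 (abundant)
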